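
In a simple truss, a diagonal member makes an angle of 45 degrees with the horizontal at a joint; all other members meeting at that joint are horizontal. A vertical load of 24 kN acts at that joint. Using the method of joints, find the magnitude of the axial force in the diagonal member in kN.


At the joint, only the diagonal has a vertical component, so vertical equilibrium gives:
F * sin(45) = 24
F = 24 / sin(45)
= 24 / 0.707107
= 33.94 kN

33.94 kN


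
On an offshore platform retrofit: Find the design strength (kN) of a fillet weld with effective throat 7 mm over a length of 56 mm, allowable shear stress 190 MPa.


Strength = throat * length * allowable stress
= 7 * 56 * 190 N
= 74480 N
= 74.48 kN

74.48 kN


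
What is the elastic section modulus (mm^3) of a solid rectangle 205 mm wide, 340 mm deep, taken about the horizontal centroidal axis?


S = b * h^2 / 6
= 205 * 340^2 / 6
= 205 * 115600 / 6
= 3949666.67 mm^3

3949666.67 mm^3


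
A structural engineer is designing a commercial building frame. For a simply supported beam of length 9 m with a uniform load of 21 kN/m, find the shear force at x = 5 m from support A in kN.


R_A = w * L / 2 = 21 * 9 / 2 = 94.5 kN
V(x) = R_A - w * x = 94.5 - 21 * 5
= -10.5 kN

-10.5 kN


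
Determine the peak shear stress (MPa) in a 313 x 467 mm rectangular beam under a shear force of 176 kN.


A = b * h = 313 * 467 = 146171 mm^2
V = 176 kN = 176000.0 N
tau_max = 1.5 * V / A = 1.5 * 176000.0 / 146171
= 1.8061 MPa

1.8061 MPa


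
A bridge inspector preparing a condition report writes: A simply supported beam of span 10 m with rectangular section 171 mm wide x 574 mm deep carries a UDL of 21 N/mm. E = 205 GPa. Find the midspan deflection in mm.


I = 171 * 574^3 / 12 = 2694948942.0 mm^4
L = 10000.0 mm, w = 21 N/mm, E = 205000.0 MPa
delta = 5 * w * L^4 / (384 * E * I)
= 5 * 21 * 10000.0^4 / (384 * 205000.0 * 2694948942.0)
= 4.9494 mm

4.9494 mm


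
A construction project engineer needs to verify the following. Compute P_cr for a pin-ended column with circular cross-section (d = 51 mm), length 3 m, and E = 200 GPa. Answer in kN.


I = pi * d^4 / 64 = 332086.03 mm^4
L = 3000.0 mm
P_cr = pi^2 * E * I / L^2
= 9.8696 * 200000.0 * 332086.03 / 3000.0^2
= 72834.62 N = 72.8346 kN

72.8346 kN


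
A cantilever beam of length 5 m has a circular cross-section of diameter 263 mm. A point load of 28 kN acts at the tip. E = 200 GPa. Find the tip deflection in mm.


I = pi * d^4 / 64 = pi * 263^4 / 64 = 234851258.98 mm^4
L = 5000.0 mm, P = 28000.0 N, E = 200000.0 MPa
delta = P * L^3 / (3 * E * I)
= 28000.0 * 5000.0^3 / (3 * 200000.0 * 234851258.98)
= 24.8384 mm

24.8384 mm


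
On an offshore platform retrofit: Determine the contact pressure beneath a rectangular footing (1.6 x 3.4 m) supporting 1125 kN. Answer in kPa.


A = 1.6 * 3.4 = 5.44 m^2
q = P / A = 1125 / 5.44
= 206.8015 kPa

206.8015 kPa


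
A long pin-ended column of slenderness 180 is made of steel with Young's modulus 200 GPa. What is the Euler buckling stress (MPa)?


sigma_cr = pi^2 * E / lambda^2
= 9.8696 * 200000.0 / 180^2
= 9.8696 * 200000.0 / 32400
= 60.9235 MPa

60.9235 MPa


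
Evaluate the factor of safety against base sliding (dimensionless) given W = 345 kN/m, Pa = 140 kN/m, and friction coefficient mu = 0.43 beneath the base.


Resisting force = mu * W = 0.43 * 345 = 148.35 kN/m
FOS = Resisting / Driving = 148.35 / 140
= 1.0596 (dimensionless)

1.0596 (dimensionless)


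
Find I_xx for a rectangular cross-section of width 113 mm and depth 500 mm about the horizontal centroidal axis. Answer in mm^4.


I = b * h^3 / 12
= 113 * 500^3 / 12
= 113 * 125000000 / 12
= 1177083333.33 mm^4

1177083333.33 mm^4


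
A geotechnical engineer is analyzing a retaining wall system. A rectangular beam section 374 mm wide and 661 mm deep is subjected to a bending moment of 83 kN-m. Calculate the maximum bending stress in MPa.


I = b * h^3 / 12 = 374 * 661^3 / 12 = 9001082341.17 mm^4
y = h / 2 = 661 / 2 = 330.5 mm
M = 83 kN-m = 83000000.0 N-mm
sigma = M * y / I = 83000000.0 * 330.5 / 9001082341.17
= 3.05 MPa

3.05 MPa


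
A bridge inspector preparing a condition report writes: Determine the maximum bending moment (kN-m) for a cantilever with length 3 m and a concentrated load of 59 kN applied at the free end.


For a cantilever with a point load at the free end:
M_max = P * L = 59 * 3 = 177 kN-m

177 kN-m


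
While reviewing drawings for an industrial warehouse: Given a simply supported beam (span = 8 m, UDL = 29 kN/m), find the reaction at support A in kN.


Total load = w * L = 29 * 8 = 232 kN
By symmetry, each reaction R = total / 2 = 232 / 2 = 116.0 kN

116.0 kN


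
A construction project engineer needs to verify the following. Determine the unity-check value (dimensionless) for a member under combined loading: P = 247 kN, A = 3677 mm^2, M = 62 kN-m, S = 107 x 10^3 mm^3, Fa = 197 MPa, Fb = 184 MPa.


f_a = P / A = 247000.0 / 3677 = 67.1743 MPa
f_b = M / S = 62000000.0 / 107000.0 = 579.4393 MPa
Ratio = f_a / Fa + f_b / Fb
= 67.1743 / 197 + 579.4393 / 184
= 3.4901 (dimensionless)

3.4901 (dimensionless)


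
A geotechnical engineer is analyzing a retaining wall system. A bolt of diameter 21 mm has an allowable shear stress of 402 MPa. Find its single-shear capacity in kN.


A = pi * d^2 / 4 = pi * 21^2 / 4 = 346.3606 mm^2
V = f_v * A / 1000 = 402 * 346.3606 / 1000
= 139.237 kN

139.237 kN


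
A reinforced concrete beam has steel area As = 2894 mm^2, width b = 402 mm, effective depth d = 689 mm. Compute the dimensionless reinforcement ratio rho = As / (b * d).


rho = As / (b * d)
= 2894 / (402 * 689)
= 2894 / 276978
= 0.010448 (dimensionless)

0.010448 (dimensionless)


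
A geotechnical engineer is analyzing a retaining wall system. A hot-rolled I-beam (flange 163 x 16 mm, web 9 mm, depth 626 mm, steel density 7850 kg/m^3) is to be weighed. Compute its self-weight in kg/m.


A_flanges = 2 * 163 * 16 = 5216 mm^2
A_web = (626 - 2 * 16) * 9 = 5346 mm^2
A_total = 5216 + 5346 = 10562 mm^2 = 0.010562 m^2
Weight = rho * A = 7850 * 0.010562 = 82.9117 kg/m

82.9117 kg/m


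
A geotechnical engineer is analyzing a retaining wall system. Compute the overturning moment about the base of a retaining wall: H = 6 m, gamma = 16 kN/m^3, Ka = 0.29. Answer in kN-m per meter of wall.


Pa = 0.5 * Ka * gamma * H^2
= 0.5 * 0.29 * 16 * 6^2
= 83.52 kN/m
Arm = H / 3 = 6 / 3 = 2.0 m
Mo = Pa * arm = Pa * H / 3 = 83.52 * 6 / 3 = 167.04 kN-m/m

167.04 kN-m/m


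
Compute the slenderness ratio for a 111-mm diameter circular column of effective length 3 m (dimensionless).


Radius of gyration r = d / 4 = 111 / 4 = 27.75 mm
L_eff = 3000.0 mm
Slenderness ratio = L / r = 3000.0 / 27.75 = 108.11 (dimensionless)

108.11 (dimensionless)


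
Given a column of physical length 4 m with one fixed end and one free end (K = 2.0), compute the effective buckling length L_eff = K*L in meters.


L_eff = K * L
= 2.0 * 4
= 8.0 m

8.0 m


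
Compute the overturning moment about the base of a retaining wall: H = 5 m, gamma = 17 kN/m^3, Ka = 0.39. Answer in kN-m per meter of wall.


Pa = 0.5 * Ka * gamma * H^2
= 0.5 * 0.39 * 17 * 5^2
= 82.875 kN/m
Arm = H / 3 = 5 / 3 = 1.6667 m
Mo = Pa * arm = Pa * H / 3 = 82.875 * 5 / 3 = 138.125 kN-m/m

138.125 kN-m/m


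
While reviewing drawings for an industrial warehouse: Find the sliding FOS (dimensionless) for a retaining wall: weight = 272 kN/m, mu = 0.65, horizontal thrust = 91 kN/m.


Resisting force = mu * W = 0.65 * 272 = 176.8 kN/m
FOS = Resisting / Driving = 176.8 / 91
= 1.9429 (dimensionless)

1.9429 (dimensionless)


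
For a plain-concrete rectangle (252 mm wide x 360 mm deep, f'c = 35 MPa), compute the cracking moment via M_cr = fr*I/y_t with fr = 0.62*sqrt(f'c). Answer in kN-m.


fr = 0.62 * sqrt(35) = 0.62 * 5.9161 = 3.668 MPa
I = 252 * 360^3 / 12 = 979776000.0 mm^4
y_t = 180.0 mm
M_cr = fr * I / y_t = 3.668 * 979776000.0 / 180.0 N-mm
= 19.9655 kN-m

19.9655 kN-m


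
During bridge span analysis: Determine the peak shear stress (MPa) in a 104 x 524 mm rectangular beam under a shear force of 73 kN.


A = b * h = 104 * 524 = 54496 mm^2
V = 73 kN = 73000.0 N
tau_max = 1.5 * V / A = 1.5 * 73000.0 / 54496
= 2.0093 MPa

2.0093 MPa


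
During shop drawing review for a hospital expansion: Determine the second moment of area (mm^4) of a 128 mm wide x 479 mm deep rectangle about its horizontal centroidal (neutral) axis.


I = b * h^3 / 12
= 128 * 479^3 / 12
= 128 * 109902239 / 12
= 1172290549.33 mm^4

1172290549.33 mm^4


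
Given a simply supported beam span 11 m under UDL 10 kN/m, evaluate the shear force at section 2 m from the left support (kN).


R_A = w * L / 2 = 10 * 11 / 2 = 55.0 kN
V(x) = R_A - w * x = 55.0 - 10 * 2
= 35.0 kN

35.0 kN


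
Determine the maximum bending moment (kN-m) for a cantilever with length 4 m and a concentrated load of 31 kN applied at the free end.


For a cantilever with a point load at the free end:
M_max = P * L = 31 * 4 = 124 kN-m

124 kN-m


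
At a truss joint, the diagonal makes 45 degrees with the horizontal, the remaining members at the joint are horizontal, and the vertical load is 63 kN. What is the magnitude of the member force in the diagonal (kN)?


At the joint, only the diagonal has a vertical component, so vertical equilibrium gives:
F * sin(45) = 63
F = 63 / sin(45)
= 63 / 0.707107
= 89.1 kN

89.1 kN


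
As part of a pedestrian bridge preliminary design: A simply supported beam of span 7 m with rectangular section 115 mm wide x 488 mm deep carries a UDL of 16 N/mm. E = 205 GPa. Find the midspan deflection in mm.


I = 115 * 488^3 / 12 = 1113720106.67 mm^4
L = 7000.0 mm, w = 16 N/mm, E = 205000.0 MPa
delta = 5 * w * L^4 / (384 * E * I)
= 5 * 16 * 7000.0^4 / (384 * 205000.0 * 1113720106.67)
= 2.1909 mm

2.1909 mm


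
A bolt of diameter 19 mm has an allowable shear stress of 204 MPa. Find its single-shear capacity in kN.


A = pi * d^2 / 4 = pi * 19^2 / 4 = 283.5287 mm^2
V = f_v * A / 1000 = 204 * 283.5287 / 1000
= 57.8399 kN

57.8399 kN


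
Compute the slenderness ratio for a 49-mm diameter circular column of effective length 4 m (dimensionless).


Radius of gyration r = d / 4 = 49 / 4 = 12.25 mm
L_eff = 4000.0 mm
Slenderness ratio = L / r = 4000.0 / 12.25 = 326.53 (dimensionless)

326.53 (dimensionless)


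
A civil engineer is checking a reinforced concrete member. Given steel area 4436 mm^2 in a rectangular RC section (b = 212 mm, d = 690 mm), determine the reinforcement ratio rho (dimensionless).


rho = As / (b * d)
= 4436 / (212 * 690)
= 4436 / 146280
= 0.030325 (dimensionless)

0.030325 (dimensionless)


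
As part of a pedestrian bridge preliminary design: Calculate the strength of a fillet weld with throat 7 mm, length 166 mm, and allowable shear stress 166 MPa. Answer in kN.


Strength = throat * length * allowable stress
= 7 * 166 * 166 N
= 192892 N
= 192.89 kN

192.89 kN


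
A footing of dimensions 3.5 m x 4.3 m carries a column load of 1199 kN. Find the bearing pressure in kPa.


A = 3.5 * 4.3 = 15.05 m^2
q = P / A = 1199 / 15.05
= 79.6678 kPa

79.6678 kPa


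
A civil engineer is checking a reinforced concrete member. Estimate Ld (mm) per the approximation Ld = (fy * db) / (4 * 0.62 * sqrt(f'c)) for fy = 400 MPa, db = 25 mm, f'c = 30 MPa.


Ld = (fy * db) / (4 * 0.62 * sqrt(f'c))
= (400 * 25) / (4 * 0.62 * sqrt(30))
= 10000 / 13.5835
= 736.19 mm

736.19 mm


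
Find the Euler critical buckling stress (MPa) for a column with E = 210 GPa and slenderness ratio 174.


sigma_cr = pi^2 * E / lambda^2
= 9.8696 * 210000.0 / 174^2
= 9.8696 * 210000.0 / 30276
= 68.4574 MPa

68.4574 MPa


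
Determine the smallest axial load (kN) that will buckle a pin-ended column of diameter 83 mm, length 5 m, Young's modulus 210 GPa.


I = pi * d^4 / 64 = 2329604.88 mm^4
L = 5000.0 mm
P_cr = pi^2 * E * I / L^2
= 9.8696 * 210000.0 * 2329604.88 / 5000.0^2
= 193135.14 N = 193.1351 kN

193.1351 kN


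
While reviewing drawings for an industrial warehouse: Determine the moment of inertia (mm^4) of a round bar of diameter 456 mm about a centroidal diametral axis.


r = d / 2 = 456 / 2 = 228.0 mm
I = pi * r^4 / 4 = pi * 228.0^4 / 4
= 2122409932.34 mm^4

2122409932.34 mm^4


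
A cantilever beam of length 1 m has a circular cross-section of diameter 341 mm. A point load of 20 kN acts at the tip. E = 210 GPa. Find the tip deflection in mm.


I = pi * d^4 / 64 = pi * 341^4 / 64 = 663723836.22 mm^4
L = 1000.0 mm, P = 20000.0 N, E = 210000.0 MPa
delta = P * L^3 / (3 * E * I)
= 20000.0 * 1000.0^3 / (3 * 210000.0 * 663723836.22)
= 0.0478 mm

0.0478 mm


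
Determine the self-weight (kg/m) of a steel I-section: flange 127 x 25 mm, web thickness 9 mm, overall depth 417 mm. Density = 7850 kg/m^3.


A_flanges = 2 * 127 * 25 = 6350 mm^2
A_web = (417 - 2 * 25) * 9 = 3303 mm^2
A_total = 6350 + 3303 = 9653 mm^2 = 0.009653 m^2
Weight = rho * A = 7850 * 0.009653 = 75.776 kg/m

75.776 kg/m


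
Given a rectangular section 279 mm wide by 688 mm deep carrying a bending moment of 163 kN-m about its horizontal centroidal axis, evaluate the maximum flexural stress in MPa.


I = b * h^3 / 12 = 279 * 688^3 / 12 = 7571610624.0 mm^4
y = h / 2 = 688 / 2 = 344.0 mm
M = 163 kN-m = 163000000.0 N-mm
sigma = M * y / I = 163000000.0 * 344.0 / 7571610624.0
= 7.41 MPa

7.41 MPa


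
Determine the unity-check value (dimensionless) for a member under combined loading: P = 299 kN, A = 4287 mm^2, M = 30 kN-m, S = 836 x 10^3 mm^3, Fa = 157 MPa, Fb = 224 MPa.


f_a = P / A = 299000.0 / 4287 = 69.7457 MPa
f_b = M / S = 30000000.0 / 836000.0 = 35.8852 MPa
Ratio = f_a / Fa + f_b / Fb
= 69.7457 / 157 + 35.8852 / 224
= 0.6044 (dimensionless)

0.6044 (dimensionless)


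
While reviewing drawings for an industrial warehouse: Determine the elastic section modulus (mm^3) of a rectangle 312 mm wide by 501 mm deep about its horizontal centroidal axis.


S = b * h^2 / 6
= 312 * 501^2 / 6
= 312 * 251001 / 6
= 13052052.0 mm^3

13052052.0 mm^3


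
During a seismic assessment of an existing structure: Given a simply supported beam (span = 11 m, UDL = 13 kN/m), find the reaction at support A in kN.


Total load = w * L = 13 * 11 = 143 kN
By symmetry, each reaction R = total / 2 = 143 / 2 = 71.5 kN

71.5 kN


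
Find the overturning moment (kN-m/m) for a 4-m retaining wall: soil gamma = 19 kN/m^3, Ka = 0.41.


Pa = 0.5 * Ka * gamma * H^2
= 0.5 * 0.41 * 19 * 4^2
= 62.32 kN/m
Arm = H / 3 = 4 / 3 = 1.3333 m
Mo = Pa * arm = Pa * H / 3 = 62.32 * 4 / 3 = 83.0933 kN-m/m

83.0933 kN-m/m


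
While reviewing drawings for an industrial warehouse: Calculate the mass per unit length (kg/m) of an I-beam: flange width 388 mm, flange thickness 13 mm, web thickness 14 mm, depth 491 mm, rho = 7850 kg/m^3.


A_flanges = 2 * 388 * 13 = 10088 mm^2
A_web = (491 - 2 * 13) * 14 = 6510 mm^2
A_total = 10088 + 6510 = 16598 mm^2 = 0.016598 m^2
Weight = rho * A = 7850 * 0.016598 = 130.2943 kg/m

130.2943 kg/m


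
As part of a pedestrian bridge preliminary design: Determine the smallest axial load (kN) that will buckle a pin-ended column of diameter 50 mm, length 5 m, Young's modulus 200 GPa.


I = pi * d^4 / 64 = 306796.16 mm^4
L = 5000.0 mm
P_cr = pi^2 * E * I / L^2
= 9.8696 * 200000.0 * 306796.16 / 5000.0^2
= 24223.65 N = 24.2237 kN

24.2237 kN


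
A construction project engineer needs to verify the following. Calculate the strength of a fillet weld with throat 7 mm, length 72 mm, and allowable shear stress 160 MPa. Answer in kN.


Strength = throat * length * allowable stress
= 7 * 72 * 160 N
= 80640 N
= 80.64 kN

80.64 kN


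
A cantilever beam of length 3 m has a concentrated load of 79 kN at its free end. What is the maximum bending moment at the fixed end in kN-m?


For a cantilever with a point load at the free end:
M_max = P * L = 79 * 3 = 237 kN-m

237 kN-m


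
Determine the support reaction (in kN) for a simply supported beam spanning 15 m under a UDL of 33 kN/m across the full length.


Total load = w * L = 33 * 15 = 495 kN
By symmetry, each reaction R = total / 2 = 495 / 2 = 247.5 kN

247.5 kN


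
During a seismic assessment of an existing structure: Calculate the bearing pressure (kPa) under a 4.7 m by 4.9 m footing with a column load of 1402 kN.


A = 4.7 * 4.9 = 23.03 m^2
q = P / A = 1402 / 23.03
= 60.8771 kPa

60.8771 kPa


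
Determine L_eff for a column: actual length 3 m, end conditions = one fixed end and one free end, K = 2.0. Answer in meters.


L_eff = K * L
= 2.0 * 3
= 6.0 m

6.0 m


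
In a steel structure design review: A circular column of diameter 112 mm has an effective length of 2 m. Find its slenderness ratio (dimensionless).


Radius of gyration r = d / 4 = 112 / 4 = 28.0 mm
L_eff = 2000.0 mm
Slenderness ratio = L / r = 2000.0 / 28.0 = 71.43 (dimensionless)

71.43 (dimensionless)


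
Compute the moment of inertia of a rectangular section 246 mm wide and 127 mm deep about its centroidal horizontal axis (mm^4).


I = b * h^3 / 12
= 246 * 127^3 / 12
= 246 * 2048383 / 12
= 41991851.5 mm^4

41991851.5 mm^4


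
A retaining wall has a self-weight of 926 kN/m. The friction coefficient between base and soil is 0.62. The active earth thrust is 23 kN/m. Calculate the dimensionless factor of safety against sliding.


Resisting force = mu * W = 0.62 * 926 = 574.12 kN/m
FOS = Resisting / Driving = 574.12 / 23
= 24.9617 (dimensionless)

24.9617 (dimensionless)


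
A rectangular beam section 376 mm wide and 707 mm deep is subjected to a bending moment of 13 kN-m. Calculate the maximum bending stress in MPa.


I = b * h^3 / 12 = 376 * 707^3 / 12 = 11072988280.67 mm^4
y = h / 2 = 707 / 2 = 353.5 mm
M = 13 kN-m = 13000000.0 N-mm
sigma = M * y / I = 13000000.0 * 353.5 / 11072988280.67
= 0.42 MPa

0.42 MPa


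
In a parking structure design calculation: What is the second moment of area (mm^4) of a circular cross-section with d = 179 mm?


r = d / 2 = 179 / 2 = 89.5 mm
I = pi * r^4 / 4 = pi * 89.5^4 / 4
= 50394370.27 mm^4

50394370.27 mm^4


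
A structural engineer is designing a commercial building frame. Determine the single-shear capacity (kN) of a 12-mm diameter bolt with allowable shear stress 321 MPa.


A = pi * d^2 / 4 = pi * 12^2 / 4 = 113.0973 mm^2
V = f_v * A / 1000 = 321 * 113.0973 / 1000
= 36.3042 kN

36.3042 kN


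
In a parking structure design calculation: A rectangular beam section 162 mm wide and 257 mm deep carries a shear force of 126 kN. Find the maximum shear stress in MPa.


A = b * h = 162 * 257 = 41634 mm^2
V = 126 kN = 126000.0 N
tau_max = 1.5 * V / A = 1.5 * 126000.0 / 41634
= 4.5396 MPa

4.5396 MPa


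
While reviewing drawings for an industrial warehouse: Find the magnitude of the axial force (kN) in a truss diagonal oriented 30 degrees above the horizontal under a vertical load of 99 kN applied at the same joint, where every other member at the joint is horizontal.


At the joint, only the diagonal has a vertical component, so vertical equilibrium gives:
F * sin(30) = 99
F = 99 / sin(30)
= 99 / 0.5
= 198.0 kN

198.0 kN


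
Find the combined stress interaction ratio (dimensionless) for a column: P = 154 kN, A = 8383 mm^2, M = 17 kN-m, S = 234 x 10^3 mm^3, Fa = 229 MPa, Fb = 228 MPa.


f_a = P / A = 154000.0 / 8383 = 18.3705 MPa
f_b = M / S = 17000000.0 / 234000.0 = 72.6496 MPa
Ratio = f_a / Fa + f_b / Fb
= 18.3705 / 229 + 72.6496 / 228
= 0.3989 (dimensionless)

0.3989 (dimensionless)


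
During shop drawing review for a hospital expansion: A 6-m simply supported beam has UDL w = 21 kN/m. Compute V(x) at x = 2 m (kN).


R_A = w * L / 2 = 21 * 6 / 2 = 63.0 kN
V(x) = R_A - w * x = 63.0 - 21 * 2
= 21.0 kN

21.0 kN


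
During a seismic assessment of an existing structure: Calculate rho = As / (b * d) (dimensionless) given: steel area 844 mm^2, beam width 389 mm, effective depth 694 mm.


rho = As / (b * d)
= 844 / (389 * 694)
= 844 / 269966
= 0.003126 (dimensionless)

0.003126 (dimensionless)


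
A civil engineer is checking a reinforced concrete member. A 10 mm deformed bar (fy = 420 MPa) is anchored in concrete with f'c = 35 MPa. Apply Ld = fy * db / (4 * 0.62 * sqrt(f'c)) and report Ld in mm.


Ld = (fy * db) / (4 * 0.62 * sqrt(f'c))
= (420 * 10) / (4 * 0.62 * sqrt(35))
= 4200 / 14.6719
= 286.26 mm

286.26 mm


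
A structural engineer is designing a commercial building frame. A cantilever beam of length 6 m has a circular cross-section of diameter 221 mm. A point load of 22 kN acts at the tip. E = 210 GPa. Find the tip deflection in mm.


I = pi * d^4 / 64 = pi * 221^4 / 64 = 117095173.24 mm^4
L = 6000.0 mm, P = 22000.0 N, E = 210000.0 MPa
delta = P * L^3 / (3 * E * I)
= 22000.0 * 6000.0^3 / (3 * 210000.0 * 117095173.24)
= 64.4165 mm

64.4165 mm


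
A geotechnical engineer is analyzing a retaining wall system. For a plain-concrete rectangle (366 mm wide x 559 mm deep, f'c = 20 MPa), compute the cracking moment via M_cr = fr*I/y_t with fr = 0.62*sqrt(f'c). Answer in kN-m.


fr = 0.62 * sqrt(20) = 0.62 * 4.4721 = 2.7727 MPa
I = 366 * 559^3 / 12 = 5327644809.5 mm^4
y_t = 279.5 mm
M_cr = fr * I / y_t = 2.7727 * 5327644809.5 / 279.5 N-mm
= 52.8518 kN-m

52.8518 kN-m


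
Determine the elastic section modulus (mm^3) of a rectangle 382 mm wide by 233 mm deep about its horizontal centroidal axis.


S = b * h^2 / 6
= 382 * 233^2 / 6
= 382 * 54289 / 6
= 3456399.67 mm^3

3456399.67 mm^3


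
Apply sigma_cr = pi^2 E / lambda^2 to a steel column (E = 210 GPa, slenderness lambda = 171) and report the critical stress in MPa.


sigma_cr = pi^2 * E / lambda^2
= 9.8696 * 210000.0 / 171^2
= 9.8696 * 210000.0 / 29241
= 70.8805 MPa

70.8805 MPa


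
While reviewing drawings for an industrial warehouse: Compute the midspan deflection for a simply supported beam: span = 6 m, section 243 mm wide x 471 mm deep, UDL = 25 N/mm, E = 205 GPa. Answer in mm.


I = 243 * 471^3 / 12 = 2115863997.75 mm^4
L = 6000.0 mm, w = 25 N/mm, E = 205000.0 MPa
delta = 5 * w * L^4 / (384 * E * I)
= 5 * 25 * 6000.0^4 / (384 * 205000.0 * 2115863997.75)
= 0.9726 mm

0.9726 mm


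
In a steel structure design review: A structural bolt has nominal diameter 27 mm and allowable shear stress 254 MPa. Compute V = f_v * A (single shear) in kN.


A = pi * d^2 / 4 = pi * 27^2 / 4 = 572.5553 mm^2
V = f_v * A / 1000 = 254 * 572.5553 / 1000
= 145.429 kN

145.429 kN


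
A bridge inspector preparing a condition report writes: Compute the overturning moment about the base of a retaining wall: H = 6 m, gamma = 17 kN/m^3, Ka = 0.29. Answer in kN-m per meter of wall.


Pa = 0.5 * Ka * gamma * H^2
= 0.5 * 0.29 * 17 * 6^2
= 88.74 kN/m
Arm = H / 3 = 6 / 3 = 2.0 m
Mo = Pa * arm = Pa * H / 3 = 88.74 * 6 / 3 = 177.48 kN-m/m

177.48 kN-m/m


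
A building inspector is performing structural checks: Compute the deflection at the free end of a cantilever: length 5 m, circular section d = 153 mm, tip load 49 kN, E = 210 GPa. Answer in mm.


I = pi * d^4 / 64 = pi * 153^4 / 64 = 26898968.23 mm^4
L = 5000.0 mm, P = 49000.0 N, E = 210000.0 MPa
delta = P * L^3 / (3 * E * I)
= 49000.0 * 5000.0^3 / (3 * 210000.0 * 26898968.23)
= 361.4348 mm

361.4348 mm


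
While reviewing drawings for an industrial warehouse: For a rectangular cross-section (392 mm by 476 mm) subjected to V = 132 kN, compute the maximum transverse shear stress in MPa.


A = b * h = 392 * 476 = 186592 mm^2
V = 132 kN = 132000.0 N
tau_max = 1.5 * V / A = 1.5 * 132000.0 / 186592
= 1.0611 MPa

1.0611 MPa


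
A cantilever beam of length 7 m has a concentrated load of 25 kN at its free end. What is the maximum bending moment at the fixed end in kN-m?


For a cantilever with a point load at the free end:
M_max = P * L = 25 * 7 = 175 kN-m

175 kN-m


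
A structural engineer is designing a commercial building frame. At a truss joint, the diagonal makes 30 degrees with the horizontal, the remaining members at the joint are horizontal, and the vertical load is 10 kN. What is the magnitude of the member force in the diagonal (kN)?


At the joint, only the diagonal has a vertical component, so vertical equilibrium gives:
F * sin(30) = 10
F = 10 / sin(30)
= 10 / 0.5
= 20.0 kN

20.0 kN


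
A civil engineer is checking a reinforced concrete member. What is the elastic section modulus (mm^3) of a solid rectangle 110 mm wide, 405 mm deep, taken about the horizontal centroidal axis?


S = b * h^2 / 6
= 110 * 405^2 / 6
= 110 * 164025 / 6
= 3007125.0 mm^3

3007125.0 mm^3


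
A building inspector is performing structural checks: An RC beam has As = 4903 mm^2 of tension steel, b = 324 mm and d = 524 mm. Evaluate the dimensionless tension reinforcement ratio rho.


rho = As / (b * d)
= 4903 / (324 * 524)
= 4903 / 169776
= 0.028879 (dimensionless)

0.028879 (dimensionless)


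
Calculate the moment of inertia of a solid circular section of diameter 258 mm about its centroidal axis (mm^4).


r = d / 2 = 258 / 2 = 129.0 mm
I = pi * r^4 / 4 = pi * 129.0^4 / 4
= 217494722.14 mm^4

217494722.14 mm^4


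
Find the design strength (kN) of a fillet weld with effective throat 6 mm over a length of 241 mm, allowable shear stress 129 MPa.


Strength = throat * length * allowable stress
= 6 * 241 * 129 N
= 186534 N
= 186.53 kN

186.53 kN


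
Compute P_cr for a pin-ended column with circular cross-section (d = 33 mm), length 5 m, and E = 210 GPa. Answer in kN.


I = pi * d^4 / 64 = 58213.76 mm^4
L = 5000.0 mm
P_cr = pi^2 * E * I / L^2
= 9.8696 * 210000.0 * 58213.76 / 5000.0^2
= 4826.19 N = 4.8262 kN

4.8262 kN


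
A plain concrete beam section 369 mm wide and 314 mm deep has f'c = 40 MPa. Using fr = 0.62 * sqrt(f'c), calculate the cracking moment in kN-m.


fr = 0.62 * sqrt(40) = 0.62 * 6.3246 = 3.9212 MPa
I = 369 * 314^3 / 12 = 951993678.0 mm^4
y_t = 157.0 mm
M_cr = fr * I / y_t = 3.9212 * 951993678.0 / 157.0 N-mm
= 23.7769 kN-m

23.7769 kN-m


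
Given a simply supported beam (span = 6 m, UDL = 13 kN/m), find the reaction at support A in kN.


Total load = w * L = 13 * 6 = 78 kN
By symmetry, each reaction R = total / 2 = 78 / 2 = 39.0 kN

39.0 kN


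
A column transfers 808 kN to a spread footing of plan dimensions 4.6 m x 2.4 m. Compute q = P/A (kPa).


A = 4.6 * 2.4 = 11.04 m^2
q = P / A = 808 / 11.04
= 73.1884 kPa

73.1884 kPa


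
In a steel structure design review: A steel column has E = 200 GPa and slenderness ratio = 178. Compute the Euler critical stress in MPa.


sigma_cr = pi^2 * E / lambda^2
= 9.8696 * 200000.0 / 178^2
= 9.8696 * 200000.0 / 31684
= 62.3002 MPa

62.3002 MPa


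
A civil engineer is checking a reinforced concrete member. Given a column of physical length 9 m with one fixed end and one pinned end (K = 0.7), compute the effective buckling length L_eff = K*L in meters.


L_eff = K * L
= 0.7 * 9
= 6.3 m

6.3 m


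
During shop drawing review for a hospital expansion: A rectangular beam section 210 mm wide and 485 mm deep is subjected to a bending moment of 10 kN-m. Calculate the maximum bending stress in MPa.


I = b * h^3 / 12 = 210 * 485^3 / 12 = 1996472187.5 mm^4
y = h / 2 = 485 / 2 = 242.5 mm
M = 10 kN-m = 10000000.0 N-mm
sigma = M * y / I = 10000000.0 * 242.5 / 1996472187.5
= 1.21 MPa

1.21 MPa


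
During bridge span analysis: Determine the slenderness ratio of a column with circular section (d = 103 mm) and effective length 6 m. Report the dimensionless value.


Radius of gyration r = d / 4 = 103 / 4 = 25.75 mm
L_eff = 6000.0 mm
Slenderness ratio = L / r = 6000.0 / 25.75 = 233.01 (dimensionless)

233.01 (dimensionless)


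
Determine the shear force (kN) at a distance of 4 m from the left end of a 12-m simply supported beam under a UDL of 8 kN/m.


R_A = w * L / 2 = 8 * 12 / 2 = 48.0 kN
V(x) = R_A - w * x = 48.0 - 8 * 4
= 16.0 kN

16.0 kN


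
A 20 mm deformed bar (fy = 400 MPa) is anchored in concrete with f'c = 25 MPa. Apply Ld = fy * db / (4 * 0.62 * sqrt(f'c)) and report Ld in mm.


Ld = (fy * db) / (4 * 0.62 * sqrt(f'c))
= (400 * 20) / (4 * 0.62 * sqrt(25))
= 8000 / 12.4
= 645.16 mm

645.16 mm


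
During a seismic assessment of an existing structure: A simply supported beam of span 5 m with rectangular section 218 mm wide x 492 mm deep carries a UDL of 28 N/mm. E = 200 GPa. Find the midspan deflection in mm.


I = 218 * 492^3 / 12 = 2163568032.0 mm^4
L = 5000.0 mm, w = 28 N/mm, E = 200000.0 MPa
delta = 5 * w * L^4 / (384 * E * I)
= 5 * 28 * 5000.0^4 / (384 * 200000.0 * 2163568032.0)
= 0.5266 mm

0.5266 mm


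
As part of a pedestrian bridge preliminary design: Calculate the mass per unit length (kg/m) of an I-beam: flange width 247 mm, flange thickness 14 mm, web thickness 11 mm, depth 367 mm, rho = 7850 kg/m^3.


A_flanges = 2 * 247 * 14 = 6916 mm^2
A_web = (367 - 2 * 14) * 11 = 3729 mm^2
A_total = 6916 + 3729 = 10645 mm^2 = 0.010645 m^2
Weight = rho * A = 7850 * 0.010645 = 83.5632 kg/m

83.5632 kg/m


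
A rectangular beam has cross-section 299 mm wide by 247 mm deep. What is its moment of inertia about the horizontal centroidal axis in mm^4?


I = b * h^3 / 12
= 299 * 247^3 / 12
= 299 * 15069223 / 12
= 375474806.42 mm^4

375474806.42 mm^4


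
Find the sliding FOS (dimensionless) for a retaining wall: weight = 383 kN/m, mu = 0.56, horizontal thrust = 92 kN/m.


Resisting force = mu * W = 0.56 * 383 = 214.48 kN/m
FOS = Resisting / Driving = 214.48 / 92
= 2.3313 (dimensionless)

2.3313 (dimensionless)


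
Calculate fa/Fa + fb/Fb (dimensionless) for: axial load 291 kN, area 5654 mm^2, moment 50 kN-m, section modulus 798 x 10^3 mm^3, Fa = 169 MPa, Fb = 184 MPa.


f_a = P / A = 291000.0 / 5654 = 51.468 MPa
f_b = M / S = 50000000.0 / 798000.0 = 62.6566 MPa
Ratio = f_a / Fa + f_b / Fb
= 51.468 / 169 + 62.6566 / 184
= 0.6451 (dimensionless)

0.6451 (dimensionless)


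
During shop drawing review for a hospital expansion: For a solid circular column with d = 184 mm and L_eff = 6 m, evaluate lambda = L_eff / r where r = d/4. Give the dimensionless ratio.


Radius of gyration r = d / 4 = 184 / 4 = 46.0 mm
L_eff = 6000.0 mm
Slenderness ratio = L / r = 6000.0 / 46.0 = 130.43 (dimensionless)

130.43 (dimensionless)


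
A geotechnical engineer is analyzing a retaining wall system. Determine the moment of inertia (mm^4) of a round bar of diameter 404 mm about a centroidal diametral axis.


r = d / 2 = 404 / 2 = 202.0 mm
I = pi * r^4 / 4 = pi * 202.0^4 / 4
= 1307661565.24 mm^4

1307661565.24 mm^4


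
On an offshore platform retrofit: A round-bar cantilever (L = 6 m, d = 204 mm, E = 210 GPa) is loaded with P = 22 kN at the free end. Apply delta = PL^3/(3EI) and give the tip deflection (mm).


I = pi * d^4 / 64 = pi * 204^4 / 64 = 85014023.05 mm^4
L = 6000.0 mm, P = 22000.0 N, E = 210000.0 MPa
delta = P * L^3 / (3 * E * I)
= 22000.0 * 6000.0^3 / (3 * 210000.0 * 85014023.05)
= 88.7249 mm

88.7249 mm


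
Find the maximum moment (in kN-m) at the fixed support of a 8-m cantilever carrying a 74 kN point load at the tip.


For a cantilever with a point load at the free end:
M_max = P * L = 74 * 8 = 592 kN-m

592 kN-m


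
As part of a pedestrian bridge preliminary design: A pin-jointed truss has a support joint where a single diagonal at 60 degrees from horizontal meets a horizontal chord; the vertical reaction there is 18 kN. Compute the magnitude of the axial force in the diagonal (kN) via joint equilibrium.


At the joint, only the diagonal has a vertical component, so vertical equilibrium gives:
F * sin(60) = 18
F = 18 / sin(60)
= 18 / 0.866025
= 20.78 kN

20.78 kN


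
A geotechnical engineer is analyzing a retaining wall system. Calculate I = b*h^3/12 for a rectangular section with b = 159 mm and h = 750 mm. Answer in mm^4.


I = b * h^3 / 12
= 159 * 750^3 / 12
= 159 * 421875000 / 12
= 5589843750.0 mm^4

5589843750.0 mm^4


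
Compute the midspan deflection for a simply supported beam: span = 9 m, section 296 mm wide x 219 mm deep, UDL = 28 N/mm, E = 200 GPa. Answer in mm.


I = 296 * 219^3 / 12 = 259085322.0 mm^4
L = 9000.0 mm, w = 28 N/mm, E = 200000.0 MPa
delta = 5 * w * L^4 / (384 * E * I)
= 5 * 28 * 9000.0^4 / (384 * 200000.0 * 259085322.0)
= 46.163 mm

46.163 mm


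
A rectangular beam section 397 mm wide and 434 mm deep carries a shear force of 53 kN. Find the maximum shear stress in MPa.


A = b * h = 397 * 434 = 172298 mm^2
V = 53 kN = 53000.0 N
tau_max = 1.5 * V / A = 1.5 * 53000.0 / 172298
= 0.4614 MPa

0.4614 MPa


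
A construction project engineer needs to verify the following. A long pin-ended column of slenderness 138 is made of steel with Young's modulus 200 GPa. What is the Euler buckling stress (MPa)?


sigma_cr = pi^2 * E / lambda^2
= 9.8696 * 200000.0 / 138^2
= 9.8696 * 200000.0 / 19044
= 103.6505 MPa

103.6505 MPa


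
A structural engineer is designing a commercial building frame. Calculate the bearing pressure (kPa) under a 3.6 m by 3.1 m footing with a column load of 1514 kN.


A = 3.6 * 3.1 = 11.16 m^2
q = P / A = 1514 / 11.16
= 135.6631 kPa

135.6631 kPa


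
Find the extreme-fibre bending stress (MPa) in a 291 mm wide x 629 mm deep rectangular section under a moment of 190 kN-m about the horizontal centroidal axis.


I = b * h^3 / 12 = 291 * 629^3 / 12 = 6034811083.25 mm^4
y = h / 2 = 629 / 2 = 314.5 mm
M = 190 kN-m = 190000000.0 N-mm
sigma = M * y / I = 190000000.0 * 314.5 / 6034811083.25
= 9.9 MPa

9.9 MPa


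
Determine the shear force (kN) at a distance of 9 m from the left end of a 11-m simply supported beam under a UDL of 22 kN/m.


R_A = w * L / 2 = 22 * 11 / 2 = 121.0 kN
V(x) = R_A - w * x = 121.0 - 22 * 9
= -77.0 kN

-77.0 kN


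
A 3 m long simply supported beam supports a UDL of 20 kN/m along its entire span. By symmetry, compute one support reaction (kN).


Total load = w * L = 20 * 3 = 60 kN
By symmetry, each reaction R = total / 2 = 60 / 2 = 30.0 kN

30.0 kN


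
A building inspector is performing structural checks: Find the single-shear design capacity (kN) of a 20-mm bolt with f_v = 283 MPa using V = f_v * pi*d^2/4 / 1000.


A = pi * d^2 / 4 = pi * 20^2 / 4 = 314.1593 mm^2
V = f_v * A / 1000 = 283 * 314.1593 / 1000
= 88.9071 kN

88.9071 kN


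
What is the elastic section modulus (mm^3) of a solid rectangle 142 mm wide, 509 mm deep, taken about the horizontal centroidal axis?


S = b * h^2 / 6
= 142 * 509^2 / 6
= 142 * 259081 / 6
= 6131583.67 mm^3

6131583.67 mm^3


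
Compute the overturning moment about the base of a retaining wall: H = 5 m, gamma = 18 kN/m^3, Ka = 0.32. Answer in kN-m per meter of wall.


Pa = 0.5 * Ka * gamma * H^2
= 0.5 * 0.32 * 18 * 5^2
= 72.0 kN/m
Arm = H / 3 = 5 / 3 = 1.6667 m
Mo = Pa * arm = Pa * H / 3 = 72.0 * 5 / 3 = 120.0 kN-m/m

120.0 kN-m/m


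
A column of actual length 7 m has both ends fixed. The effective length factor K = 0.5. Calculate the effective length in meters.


L_eff = K * L
= 0.5 * 7
= 3.5 m

3.5 m


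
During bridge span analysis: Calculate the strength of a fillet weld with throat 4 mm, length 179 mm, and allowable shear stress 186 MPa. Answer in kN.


Strength = throat * length * allowable stress
= 4 * 179 * 186 N
= 133176 N
= 133.18 kN

133.18 kN


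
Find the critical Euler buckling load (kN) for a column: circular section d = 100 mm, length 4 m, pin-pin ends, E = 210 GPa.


I = pi * d^4 / 64 = 4908738.52 mm^4
L = 4000.0 mm
P_cr = pi^2 * E * I / L^2
= 9.8696 * 210000.0 * 4908738.52 / 4000.0^2
= 635870.91 N = 635.8709 kN

635.8709 kN


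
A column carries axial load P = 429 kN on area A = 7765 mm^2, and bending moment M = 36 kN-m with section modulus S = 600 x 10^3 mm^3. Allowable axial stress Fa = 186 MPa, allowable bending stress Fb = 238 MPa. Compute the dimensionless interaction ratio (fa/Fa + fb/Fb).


f_a = P / A = 429000.0 / 7765 = 55.2479 MPa
f_b = M / S = 36000000.0 / 600000.0 = 60.0 MPa
Ratio = f_a / Fa + f_b / Fb
= 55.2479 / 186 + 60.0 / 238
= 0.5491 (dimensionless)

0.5491 (dimensionless)


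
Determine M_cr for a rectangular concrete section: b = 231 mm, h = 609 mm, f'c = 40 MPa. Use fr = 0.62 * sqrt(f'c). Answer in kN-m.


fr = 0.62 * sqrt(40) = 0.62 * 6.3246 = 3.9212 MPa
I = 231 * 609^3 / 12 = 4347930683.25 mm^4
y_t = 304.5 mm
M_cr = fr * I / y_t = 3.9212 * 4347930683.25 / 304.5 N-mm
= 55.9908 kN-m

55.9908 kN-m


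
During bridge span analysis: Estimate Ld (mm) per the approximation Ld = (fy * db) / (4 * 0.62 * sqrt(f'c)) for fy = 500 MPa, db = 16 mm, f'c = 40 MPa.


Ld = (fy * db) / (4 * 0.62 * sqrt(f'c))
= (500 * 16) / (4 * 0.62 * sqrt(40))
= 8000 / 15.6849
= 510.04 mm

510.04 mm


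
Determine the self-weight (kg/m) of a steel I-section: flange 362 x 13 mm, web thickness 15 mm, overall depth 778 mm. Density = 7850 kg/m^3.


A_flanges = 2 * 362 * 13 = 9412 mm^2
A_web = (778 - 2 * 13) * 15 = 11280 mm^2
A_total = 9412 + 11280 = 20692 mm^2 = 0.020692 m^2
Weight = rho * A = 7850 * 0.020692 = 162.4322 kg/m

162.4322 kg/m


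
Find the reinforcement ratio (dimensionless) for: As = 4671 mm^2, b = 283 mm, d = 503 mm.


rho = As / (b * d)
= 4671 / (283 * 503)
= 4671 / 142349
= 0.032814 (dimensionless)

0.032814 (dimensionless)


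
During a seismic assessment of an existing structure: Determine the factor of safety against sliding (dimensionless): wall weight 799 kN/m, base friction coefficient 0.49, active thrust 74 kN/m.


Resisting force = mu * W = 0.49 * 799 = 391.51 kN/m
FOS = Resisting / Driving = 391.51 / 74
= 5.2907 (dimensionless)

5.2907 (dimensionless)


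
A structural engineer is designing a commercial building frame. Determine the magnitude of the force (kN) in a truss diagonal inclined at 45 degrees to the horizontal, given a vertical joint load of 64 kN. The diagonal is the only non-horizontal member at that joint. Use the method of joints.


At the joint, only the diagonal has a vertical component, so vertical equilibrium gives:
F * sin(45) = 64
F = 64 / sin(45)
= 64 / 0.707107
= 90.51 kN

90.51 kN


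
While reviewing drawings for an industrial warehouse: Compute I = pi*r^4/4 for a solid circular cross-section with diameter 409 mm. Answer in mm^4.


r = d / 2 = 409 / 2 = 204.5 mm
I = pi * r^4 / 4 = pi * 204.5^4 / 4
= 1373609009.63 mm^4

1373609009.63 mm^4


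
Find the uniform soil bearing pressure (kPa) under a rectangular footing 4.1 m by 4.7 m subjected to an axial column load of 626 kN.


A = 4.1 * 4.7 = 19.27 m^2
q = P / A = 626 / 19.27
= 32.4857 kPa

32.4857 kPa


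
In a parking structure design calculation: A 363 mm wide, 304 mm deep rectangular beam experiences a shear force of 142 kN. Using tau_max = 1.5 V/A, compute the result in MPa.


A = b * h = 363 * 304 = 110352 mm^2
V = 142 kN = 142000.0 N
tau_max = 1.5 * V / A = 1.5 * 142000.0 / 110352
= 1.9302 MPa

1.9302 MPa


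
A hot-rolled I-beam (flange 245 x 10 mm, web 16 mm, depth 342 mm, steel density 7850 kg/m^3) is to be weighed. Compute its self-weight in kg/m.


A_flanges = 2 * 245 * 10 = 4900 mm^2
A_web = (342 - 2 * 10) * 16 = 5152 mm^2
A_total = 4900 + 5152 = 10052 mm^2 = 0.010052 m^2
Weight = rho * A = 7850 * 0.010052 = 78.9082 kg/m

78.9082 kg/m


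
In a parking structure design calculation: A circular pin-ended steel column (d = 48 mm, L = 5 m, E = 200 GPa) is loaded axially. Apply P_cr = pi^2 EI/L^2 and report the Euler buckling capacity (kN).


I = pi * d^4 / 64 = 260576.26 mm^4
L = 5000.0 mm
P_cr = pi^2 * E * I / L^2
= 9.8696 * 200000.0 * 260576.26 / 5000.0^2
= 20574.28 N = 20.5743 kN

20.5743 kN


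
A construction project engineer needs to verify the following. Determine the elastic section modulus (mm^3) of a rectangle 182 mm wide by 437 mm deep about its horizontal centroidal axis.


S = b * h^2 / 6
= 182 * 437^2 / 6
= 182 * 190969 / 6
= 5792726.33 mm^3

5792726.33 mm^3


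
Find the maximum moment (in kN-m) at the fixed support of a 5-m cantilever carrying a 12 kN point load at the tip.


For a cantilever with a point load at the free end:
M_max = P * L = 12 * 5 = 60 kN-m

60 kN-m
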